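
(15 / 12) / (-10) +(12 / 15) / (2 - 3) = -37 / 40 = -0.92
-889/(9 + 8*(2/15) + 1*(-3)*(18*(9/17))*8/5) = 226695/9097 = 24.92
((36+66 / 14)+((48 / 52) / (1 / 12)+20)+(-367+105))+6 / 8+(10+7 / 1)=-172.46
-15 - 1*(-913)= 898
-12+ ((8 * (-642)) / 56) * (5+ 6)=-7146 / 7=-1020.86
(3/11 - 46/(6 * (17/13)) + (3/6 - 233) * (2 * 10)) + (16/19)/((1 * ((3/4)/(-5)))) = -16561258/3553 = -4661.20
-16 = -16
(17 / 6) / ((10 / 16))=68 / 15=4.53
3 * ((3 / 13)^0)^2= 3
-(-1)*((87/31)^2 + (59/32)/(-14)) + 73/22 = 52390615/4735808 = 11.06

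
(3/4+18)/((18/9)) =9.38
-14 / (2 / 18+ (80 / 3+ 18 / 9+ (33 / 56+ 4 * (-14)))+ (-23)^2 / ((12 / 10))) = -7056 / 208757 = -0.03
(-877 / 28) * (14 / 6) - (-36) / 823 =-721339 / 9876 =-73.04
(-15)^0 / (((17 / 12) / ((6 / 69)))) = 24 / 391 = 0.06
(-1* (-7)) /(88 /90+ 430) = 315 /19394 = 0.02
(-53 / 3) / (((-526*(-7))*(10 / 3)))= -53 / 36820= -0.00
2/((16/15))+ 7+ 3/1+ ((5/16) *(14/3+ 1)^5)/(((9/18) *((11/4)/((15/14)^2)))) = 44716165/29106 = 1536.32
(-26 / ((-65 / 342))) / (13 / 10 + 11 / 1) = 456 / 41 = 11.12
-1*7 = -7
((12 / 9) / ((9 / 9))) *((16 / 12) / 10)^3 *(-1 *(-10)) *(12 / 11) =0.03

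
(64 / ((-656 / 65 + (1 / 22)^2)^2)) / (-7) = -63342822400 / 705372631047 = -0.09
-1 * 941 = -941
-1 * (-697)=697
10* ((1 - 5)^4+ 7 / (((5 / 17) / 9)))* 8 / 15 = 37616 / 15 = 2507.73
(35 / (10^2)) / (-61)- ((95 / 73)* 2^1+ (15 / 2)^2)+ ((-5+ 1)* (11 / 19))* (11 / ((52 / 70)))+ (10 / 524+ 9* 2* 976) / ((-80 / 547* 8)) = -557284517170809 / 36885944576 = -15108.32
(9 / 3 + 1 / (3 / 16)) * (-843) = -7025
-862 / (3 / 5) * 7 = -30170 / 3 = -10056.67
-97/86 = -1.13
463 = 463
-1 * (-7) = 7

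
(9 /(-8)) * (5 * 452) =-5085 /2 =-2542.50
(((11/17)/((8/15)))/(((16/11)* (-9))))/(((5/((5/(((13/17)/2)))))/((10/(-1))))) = 3025/1248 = 2.42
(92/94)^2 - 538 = -1186326/2209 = -537.04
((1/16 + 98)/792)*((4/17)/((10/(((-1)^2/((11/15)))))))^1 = 523/131648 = 0.00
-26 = -26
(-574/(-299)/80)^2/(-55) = -82369/7867288000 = -0.00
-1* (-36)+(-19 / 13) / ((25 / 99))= 9819 / 325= 30.21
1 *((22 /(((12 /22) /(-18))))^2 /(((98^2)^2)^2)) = 131769 /2126907556454464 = 0.00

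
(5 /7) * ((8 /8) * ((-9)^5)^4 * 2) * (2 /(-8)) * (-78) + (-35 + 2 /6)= 7112234293548303347857 /21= 338677823502300159421.76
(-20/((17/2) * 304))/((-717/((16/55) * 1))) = 8/2547501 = 0.00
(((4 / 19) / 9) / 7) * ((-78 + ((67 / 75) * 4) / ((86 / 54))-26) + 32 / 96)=-186908 / 551475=-0.34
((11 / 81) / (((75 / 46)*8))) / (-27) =-253 / 656100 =-0.00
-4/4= -1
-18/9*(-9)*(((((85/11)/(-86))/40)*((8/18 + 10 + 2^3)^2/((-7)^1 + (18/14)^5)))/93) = 1968318191/46399597200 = 0.04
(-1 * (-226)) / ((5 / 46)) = 10396 / 5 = 2079.20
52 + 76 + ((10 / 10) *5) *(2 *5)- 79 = 99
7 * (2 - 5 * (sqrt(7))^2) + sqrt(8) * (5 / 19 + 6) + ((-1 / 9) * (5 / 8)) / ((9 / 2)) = -213.30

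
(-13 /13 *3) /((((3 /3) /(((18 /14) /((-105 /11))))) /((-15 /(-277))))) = 297 /13573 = 0.02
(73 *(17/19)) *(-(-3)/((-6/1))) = -1241/38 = -32.66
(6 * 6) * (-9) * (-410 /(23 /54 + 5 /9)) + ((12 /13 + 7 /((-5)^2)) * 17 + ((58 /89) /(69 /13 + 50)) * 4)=149207501325981 /1102244975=135366.91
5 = 5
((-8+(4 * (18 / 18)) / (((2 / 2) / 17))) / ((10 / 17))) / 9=34 / 3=11.33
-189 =-189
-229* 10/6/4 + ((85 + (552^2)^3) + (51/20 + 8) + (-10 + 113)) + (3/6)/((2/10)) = 848702968281173089/30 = 28290098942705769.63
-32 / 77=-0.42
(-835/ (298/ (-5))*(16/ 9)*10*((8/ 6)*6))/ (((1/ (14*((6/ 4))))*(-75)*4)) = -187040/ 1341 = -139.48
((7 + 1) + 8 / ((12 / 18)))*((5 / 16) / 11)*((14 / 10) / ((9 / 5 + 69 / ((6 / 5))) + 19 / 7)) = 1225 / 95502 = 0.01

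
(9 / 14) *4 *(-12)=-216 / 7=-30.86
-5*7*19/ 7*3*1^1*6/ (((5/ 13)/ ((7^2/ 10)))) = -108927/ 5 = -21785.40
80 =80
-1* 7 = -7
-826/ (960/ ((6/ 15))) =-413/ 1200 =-0.34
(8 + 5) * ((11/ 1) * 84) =12012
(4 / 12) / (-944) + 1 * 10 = 28319 / 2832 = 10.00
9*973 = 8757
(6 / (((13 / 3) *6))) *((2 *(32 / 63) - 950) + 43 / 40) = -2388731 / 10920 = -218.75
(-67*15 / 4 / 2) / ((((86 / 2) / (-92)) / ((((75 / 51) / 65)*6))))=346725 / 9503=36.49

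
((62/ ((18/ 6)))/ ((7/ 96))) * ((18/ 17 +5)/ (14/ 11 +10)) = 18128/ 119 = 152.34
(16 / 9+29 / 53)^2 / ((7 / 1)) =1229881 / 1592703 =0.77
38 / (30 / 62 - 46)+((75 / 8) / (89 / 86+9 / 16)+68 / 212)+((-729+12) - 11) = -59391687279 / 82186517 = -722.65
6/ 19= 0.32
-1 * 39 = -39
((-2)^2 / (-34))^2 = 4 / 289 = 0.01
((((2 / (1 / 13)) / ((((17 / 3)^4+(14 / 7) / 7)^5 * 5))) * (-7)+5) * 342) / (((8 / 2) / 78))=11404361210626697054955952851427419 / 342011132422455186206930115245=33345.00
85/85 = 1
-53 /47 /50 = -53 /2350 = -0.02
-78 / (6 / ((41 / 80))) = -533 / 80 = -6.66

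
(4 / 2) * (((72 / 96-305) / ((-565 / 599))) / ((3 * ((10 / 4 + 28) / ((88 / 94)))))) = 32075252 / 4859565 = 6.60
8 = 8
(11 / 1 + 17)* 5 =140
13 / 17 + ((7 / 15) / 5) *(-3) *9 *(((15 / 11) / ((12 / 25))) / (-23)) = 18511 / 17204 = 1.08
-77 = -77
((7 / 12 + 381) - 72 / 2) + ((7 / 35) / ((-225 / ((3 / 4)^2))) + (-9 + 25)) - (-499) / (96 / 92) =5038747 / 6000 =839.79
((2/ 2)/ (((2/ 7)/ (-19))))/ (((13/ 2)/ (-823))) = 109459/ 13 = 8419.92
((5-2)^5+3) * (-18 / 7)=-4428 / 7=-632.57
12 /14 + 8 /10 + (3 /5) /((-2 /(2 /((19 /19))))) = 37 /35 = 1.06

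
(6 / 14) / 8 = 0.05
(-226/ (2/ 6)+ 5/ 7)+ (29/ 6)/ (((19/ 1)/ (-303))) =-200661/ 266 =-754.36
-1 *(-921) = 921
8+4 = 12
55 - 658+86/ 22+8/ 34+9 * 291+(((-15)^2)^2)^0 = 2021.14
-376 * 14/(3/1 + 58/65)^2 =-22240400/64009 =-347.46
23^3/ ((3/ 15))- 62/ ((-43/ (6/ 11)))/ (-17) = 60834.95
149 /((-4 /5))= -745 /4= -186.25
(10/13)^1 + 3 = 49/13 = 3.77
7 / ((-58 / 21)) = -147 / 58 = -2.53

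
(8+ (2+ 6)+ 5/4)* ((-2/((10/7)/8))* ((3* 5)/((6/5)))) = -2415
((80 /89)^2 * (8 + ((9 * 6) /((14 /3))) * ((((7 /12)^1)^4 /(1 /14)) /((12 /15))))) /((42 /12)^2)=805050 /388129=2.07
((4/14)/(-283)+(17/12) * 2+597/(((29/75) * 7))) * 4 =22001210/24621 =893.60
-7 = -7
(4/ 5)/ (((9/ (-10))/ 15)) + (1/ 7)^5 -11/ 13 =-9294232/ 655473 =-14.18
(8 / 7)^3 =512 / 343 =1.49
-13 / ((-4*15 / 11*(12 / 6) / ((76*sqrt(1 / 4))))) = 2717 / 60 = 45.28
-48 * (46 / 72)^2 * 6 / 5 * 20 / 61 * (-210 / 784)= 2645 / 1281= 2.06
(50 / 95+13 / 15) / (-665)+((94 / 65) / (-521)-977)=-1254135061976 / 1283652825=-977.00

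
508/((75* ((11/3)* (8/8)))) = 508/275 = 1.85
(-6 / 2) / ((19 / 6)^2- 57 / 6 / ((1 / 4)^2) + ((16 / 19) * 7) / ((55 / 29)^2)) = 6207300 / 290363813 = 0.02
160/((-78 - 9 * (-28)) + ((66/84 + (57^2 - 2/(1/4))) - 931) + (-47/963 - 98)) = 2157120/32177987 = 0.07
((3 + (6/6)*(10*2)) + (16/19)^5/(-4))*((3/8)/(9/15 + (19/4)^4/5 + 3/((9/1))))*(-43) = -3510129195360/976937432153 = -3.59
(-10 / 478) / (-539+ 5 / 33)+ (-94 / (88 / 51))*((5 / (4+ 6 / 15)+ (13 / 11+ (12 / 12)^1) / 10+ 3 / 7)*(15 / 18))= -2331125308583 / 28797308848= -80.95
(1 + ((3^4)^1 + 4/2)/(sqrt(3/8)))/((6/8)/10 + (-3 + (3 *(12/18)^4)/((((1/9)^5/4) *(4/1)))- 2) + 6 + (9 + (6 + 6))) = 40/1400563 + 6640 *sqrt(6)/4201689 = 0.00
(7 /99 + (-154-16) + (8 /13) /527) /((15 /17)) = -192.59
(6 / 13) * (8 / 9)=0.41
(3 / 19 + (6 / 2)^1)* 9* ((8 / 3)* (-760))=-57600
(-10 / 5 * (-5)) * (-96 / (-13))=960 / 13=73.85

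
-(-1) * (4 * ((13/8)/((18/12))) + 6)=31/3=10.33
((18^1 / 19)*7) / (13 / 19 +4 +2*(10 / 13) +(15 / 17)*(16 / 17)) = 473382 / 503473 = 0.94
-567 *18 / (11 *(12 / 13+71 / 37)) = -4909086 / 15037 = -326.47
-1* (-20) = 20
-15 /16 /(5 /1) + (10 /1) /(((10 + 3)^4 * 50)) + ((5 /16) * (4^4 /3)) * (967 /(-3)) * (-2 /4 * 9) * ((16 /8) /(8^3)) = 689605377 /4569760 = 150.91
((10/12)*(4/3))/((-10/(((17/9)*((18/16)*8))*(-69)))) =391/3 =130.33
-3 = -3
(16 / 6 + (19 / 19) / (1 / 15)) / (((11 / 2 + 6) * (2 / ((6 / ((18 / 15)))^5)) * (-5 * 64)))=-33125 / 4416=-7.50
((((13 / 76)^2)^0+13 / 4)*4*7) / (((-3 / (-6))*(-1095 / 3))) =-238 / 365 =-0.65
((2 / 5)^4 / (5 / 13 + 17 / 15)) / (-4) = -39 / 9250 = -0.00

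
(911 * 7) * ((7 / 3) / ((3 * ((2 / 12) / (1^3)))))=89278 / 3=29759.33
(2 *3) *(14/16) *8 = 42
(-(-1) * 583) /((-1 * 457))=-583 /457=-1.28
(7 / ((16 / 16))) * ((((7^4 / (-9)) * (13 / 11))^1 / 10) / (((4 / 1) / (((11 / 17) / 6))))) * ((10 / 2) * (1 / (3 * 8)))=-218491 / 176256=-1.24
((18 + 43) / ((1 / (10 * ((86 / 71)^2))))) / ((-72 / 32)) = -18046240 / 45369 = -397.77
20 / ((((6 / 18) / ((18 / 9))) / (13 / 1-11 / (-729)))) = 379520 / 243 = 1561.81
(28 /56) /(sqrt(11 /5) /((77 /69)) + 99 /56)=16940 /26039 -5152 *sqrt(55) /78117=0.16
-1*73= -73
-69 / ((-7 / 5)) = 345 / 7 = 49.29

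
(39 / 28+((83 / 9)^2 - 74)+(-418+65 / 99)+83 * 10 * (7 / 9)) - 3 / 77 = 6002873 / 24948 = 240.62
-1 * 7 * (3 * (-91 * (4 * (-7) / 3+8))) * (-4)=10192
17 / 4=4.25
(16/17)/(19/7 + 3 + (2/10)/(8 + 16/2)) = 8960/54519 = 0.16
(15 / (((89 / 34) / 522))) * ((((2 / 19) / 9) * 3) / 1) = 177480 / 1691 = 104.96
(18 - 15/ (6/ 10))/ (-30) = 7/ 30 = 0.23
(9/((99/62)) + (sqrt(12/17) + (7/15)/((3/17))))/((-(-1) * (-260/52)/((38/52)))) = -77881/64350-19 * sqrt(51)/1105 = -1.33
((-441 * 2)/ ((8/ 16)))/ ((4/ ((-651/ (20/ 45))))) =645954.75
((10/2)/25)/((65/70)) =14/65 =0.22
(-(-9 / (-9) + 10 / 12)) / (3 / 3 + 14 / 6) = -11 / 20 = -0.55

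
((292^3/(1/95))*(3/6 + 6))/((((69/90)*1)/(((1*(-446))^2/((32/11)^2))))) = 43363256895569325/92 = 471339748864883.97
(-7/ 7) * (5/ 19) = -5/ 19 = -0.26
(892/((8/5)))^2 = 1243225/4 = 310806.25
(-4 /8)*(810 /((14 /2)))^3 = -265720500 /343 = -774695.34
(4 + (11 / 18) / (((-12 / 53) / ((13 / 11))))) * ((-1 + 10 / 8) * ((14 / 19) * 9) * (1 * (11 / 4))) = 13475 / 3648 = 3.69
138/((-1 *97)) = -138/97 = -1.42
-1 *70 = -70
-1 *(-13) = 13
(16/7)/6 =8/21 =0.38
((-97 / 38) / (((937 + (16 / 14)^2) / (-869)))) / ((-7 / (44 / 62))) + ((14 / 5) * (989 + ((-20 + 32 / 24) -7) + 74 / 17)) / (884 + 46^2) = 1718170508173 / 2589568318125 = 0.66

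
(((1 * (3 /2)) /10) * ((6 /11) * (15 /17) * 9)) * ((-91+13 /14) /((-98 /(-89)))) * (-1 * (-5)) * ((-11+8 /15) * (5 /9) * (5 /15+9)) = 264299295 /18326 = 14422.09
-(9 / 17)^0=-1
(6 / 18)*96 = 32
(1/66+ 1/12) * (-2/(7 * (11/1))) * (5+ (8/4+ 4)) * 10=-65/231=-0.28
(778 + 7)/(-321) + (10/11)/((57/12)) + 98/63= -140593/201267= -0.70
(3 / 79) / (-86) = -3 / 6794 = -0.00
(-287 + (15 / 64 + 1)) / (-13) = 18289 / 832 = 21.98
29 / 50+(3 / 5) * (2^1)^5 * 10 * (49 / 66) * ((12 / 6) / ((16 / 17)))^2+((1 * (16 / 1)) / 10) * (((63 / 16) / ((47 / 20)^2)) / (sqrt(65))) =504 * sqrt(65) / 28717+177172 / 275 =644.40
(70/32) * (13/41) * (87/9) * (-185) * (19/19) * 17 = -41498275/1968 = -21086.52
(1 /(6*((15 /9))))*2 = 1 /5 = 0.20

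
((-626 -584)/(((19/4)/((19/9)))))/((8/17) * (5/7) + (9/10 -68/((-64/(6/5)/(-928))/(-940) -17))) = -145588550800/1417535577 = -102.71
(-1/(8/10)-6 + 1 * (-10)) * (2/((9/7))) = -161/6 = -26.83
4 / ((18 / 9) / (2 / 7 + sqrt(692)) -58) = -1966460 / 28514027 -196 * sqrt(173) / 28514027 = -0.07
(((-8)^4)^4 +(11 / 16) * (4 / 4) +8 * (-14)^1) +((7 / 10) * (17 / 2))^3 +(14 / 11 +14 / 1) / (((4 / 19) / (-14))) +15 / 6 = 24769797950457313249 / 88000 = 281474976709742.20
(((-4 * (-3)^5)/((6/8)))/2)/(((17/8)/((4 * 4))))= 82944/17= 4879.06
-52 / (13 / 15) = -60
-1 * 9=-9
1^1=1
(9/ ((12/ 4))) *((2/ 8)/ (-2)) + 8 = 61/ 8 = 7.62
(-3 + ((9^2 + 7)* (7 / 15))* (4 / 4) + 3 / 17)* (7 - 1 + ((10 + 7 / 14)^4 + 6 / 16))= 79065559 / 170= 465091.52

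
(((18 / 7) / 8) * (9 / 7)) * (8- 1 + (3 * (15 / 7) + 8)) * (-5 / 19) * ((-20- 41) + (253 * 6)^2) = -5369954.63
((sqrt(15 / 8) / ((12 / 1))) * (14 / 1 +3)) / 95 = 17 * sqrt(30) / 4560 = 0.02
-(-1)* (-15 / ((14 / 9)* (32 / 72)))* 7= -1215 / 8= -151.88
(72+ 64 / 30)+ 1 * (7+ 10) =1367 / 15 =91.13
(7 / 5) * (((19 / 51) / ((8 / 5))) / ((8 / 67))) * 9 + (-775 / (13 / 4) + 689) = 6719945 / 14144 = 475.11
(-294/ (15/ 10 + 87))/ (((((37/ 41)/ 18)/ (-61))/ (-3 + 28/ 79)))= -1844117352/ 172457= -10693.20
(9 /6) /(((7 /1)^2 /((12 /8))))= 9 /196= 0.05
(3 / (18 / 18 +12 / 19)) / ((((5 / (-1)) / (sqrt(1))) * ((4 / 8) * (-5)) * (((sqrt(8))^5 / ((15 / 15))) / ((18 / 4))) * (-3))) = -171 * sqrt(2) / 198400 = -0.00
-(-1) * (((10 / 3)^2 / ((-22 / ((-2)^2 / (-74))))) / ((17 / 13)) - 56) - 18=-4606754 / 62271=-73.98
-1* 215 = -215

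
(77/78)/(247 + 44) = 0.00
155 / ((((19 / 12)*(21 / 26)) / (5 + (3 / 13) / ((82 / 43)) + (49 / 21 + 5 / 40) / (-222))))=321322285 / 518814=619.34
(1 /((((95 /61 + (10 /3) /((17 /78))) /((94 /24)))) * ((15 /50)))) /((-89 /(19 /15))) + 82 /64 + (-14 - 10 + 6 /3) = -27855794431 /1343757600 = -20.73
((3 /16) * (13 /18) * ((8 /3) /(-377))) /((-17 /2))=1 /8874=0.00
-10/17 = -0.59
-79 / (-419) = 79 / 419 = 0.19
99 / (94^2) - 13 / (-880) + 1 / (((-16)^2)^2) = 206957207 / 7962296320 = 0.03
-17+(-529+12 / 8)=-1089 / 2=-544.50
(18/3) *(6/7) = 36/7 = 5.14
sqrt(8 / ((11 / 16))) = 8*sqrt(22) / 11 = 3.41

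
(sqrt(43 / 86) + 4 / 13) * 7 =28 / 13 + 7 * sqrt(2) / 2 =7.10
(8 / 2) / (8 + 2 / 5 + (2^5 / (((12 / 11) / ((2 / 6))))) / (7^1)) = 630 / 1543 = 0.41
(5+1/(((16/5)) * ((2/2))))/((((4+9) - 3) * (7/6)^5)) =4131/16807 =0.25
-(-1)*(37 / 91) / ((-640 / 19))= -703 / 58240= -0.01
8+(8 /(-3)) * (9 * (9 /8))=-19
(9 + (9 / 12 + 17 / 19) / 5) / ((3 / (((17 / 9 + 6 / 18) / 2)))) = 3545 / 1026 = 3.46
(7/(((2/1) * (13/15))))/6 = 0.67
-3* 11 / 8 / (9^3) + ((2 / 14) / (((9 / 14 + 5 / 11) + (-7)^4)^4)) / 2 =-205986151199376529430075 / 36403370721067254512551704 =-0.01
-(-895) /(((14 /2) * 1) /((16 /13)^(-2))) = 151255 /1792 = 84.41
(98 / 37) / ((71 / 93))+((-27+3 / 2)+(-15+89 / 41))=-7509313 / 215414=-34.86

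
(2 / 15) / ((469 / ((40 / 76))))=4 / 26733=0.00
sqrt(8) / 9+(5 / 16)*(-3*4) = -15 / 4+2*sqrt(2) / 9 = -3.44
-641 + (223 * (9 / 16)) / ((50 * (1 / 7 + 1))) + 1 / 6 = -638.64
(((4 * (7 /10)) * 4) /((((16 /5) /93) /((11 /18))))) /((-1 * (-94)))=2387 /1128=2.12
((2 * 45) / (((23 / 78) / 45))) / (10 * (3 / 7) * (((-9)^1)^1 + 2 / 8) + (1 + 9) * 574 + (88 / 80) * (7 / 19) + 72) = 2500875 / 1051514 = 2.38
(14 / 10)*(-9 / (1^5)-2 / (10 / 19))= -448 / 25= -17.92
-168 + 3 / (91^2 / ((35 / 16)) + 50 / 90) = -168.00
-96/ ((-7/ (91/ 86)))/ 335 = 624/ 14405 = 0.04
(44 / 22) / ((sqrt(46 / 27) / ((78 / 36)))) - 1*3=-3+13*sqrt(138) / 46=0.32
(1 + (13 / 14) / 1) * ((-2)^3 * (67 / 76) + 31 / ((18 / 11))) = 1743 / 76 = 22.93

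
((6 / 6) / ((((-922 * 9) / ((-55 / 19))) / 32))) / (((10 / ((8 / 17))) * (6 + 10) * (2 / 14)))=308 / 1340127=0.00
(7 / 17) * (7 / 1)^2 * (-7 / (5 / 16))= -38416 / 85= -451.95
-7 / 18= -0.39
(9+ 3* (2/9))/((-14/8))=-116/21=-5.52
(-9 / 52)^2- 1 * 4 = -10735 / 2704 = -3.97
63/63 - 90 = -89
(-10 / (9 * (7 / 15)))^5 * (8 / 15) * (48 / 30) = -800000000 / 12252303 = -65.29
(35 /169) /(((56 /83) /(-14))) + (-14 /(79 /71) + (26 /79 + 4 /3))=-2437973 /160212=-15.22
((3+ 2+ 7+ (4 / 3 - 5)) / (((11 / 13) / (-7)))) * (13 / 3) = -29575 / 99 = -298.74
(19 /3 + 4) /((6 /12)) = 62 /3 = 20.67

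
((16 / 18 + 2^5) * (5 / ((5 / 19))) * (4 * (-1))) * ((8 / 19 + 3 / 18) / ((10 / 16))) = -317312 / 135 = -2350.46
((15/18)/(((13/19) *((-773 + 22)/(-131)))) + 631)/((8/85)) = 3142888855/468624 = 6706.63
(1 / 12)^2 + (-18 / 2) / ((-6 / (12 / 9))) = 289 / 144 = 2.01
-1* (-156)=156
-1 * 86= -86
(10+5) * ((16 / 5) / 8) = 6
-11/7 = -1.57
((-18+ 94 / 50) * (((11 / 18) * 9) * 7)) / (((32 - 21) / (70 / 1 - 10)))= -16926 / 5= -3385.20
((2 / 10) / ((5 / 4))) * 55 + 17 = 129 / 5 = 25.80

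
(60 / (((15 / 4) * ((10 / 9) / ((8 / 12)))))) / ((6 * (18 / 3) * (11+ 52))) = 4 / 945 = 0.00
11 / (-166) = -11 / 166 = -0.07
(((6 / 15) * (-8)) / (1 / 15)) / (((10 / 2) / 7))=-336 / 5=-67.20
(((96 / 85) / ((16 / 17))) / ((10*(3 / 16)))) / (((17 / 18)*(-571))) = -288 / 242675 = -0.00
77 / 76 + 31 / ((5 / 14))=33369 / 380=87.81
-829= -829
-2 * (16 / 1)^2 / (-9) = 512 / 9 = 56.89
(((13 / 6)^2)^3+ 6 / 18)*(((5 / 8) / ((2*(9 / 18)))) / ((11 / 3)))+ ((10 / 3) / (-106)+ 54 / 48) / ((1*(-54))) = 1281756769 / 72534528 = 17.67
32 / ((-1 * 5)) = -32 / 5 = -6.40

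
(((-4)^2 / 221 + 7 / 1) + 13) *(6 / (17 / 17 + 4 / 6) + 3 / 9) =261724 / 3315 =78.95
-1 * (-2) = 2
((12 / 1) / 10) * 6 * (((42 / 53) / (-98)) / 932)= -27 / 432215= -0.00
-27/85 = -0.32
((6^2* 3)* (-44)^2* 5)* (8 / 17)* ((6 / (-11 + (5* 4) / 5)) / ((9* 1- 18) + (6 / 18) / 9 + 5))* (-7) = -1354890240 / 1819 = -744854.45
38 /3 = 12.67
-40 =-40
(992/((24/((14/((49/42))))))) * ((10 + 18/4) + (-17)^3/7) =-2386504/7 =-340929.14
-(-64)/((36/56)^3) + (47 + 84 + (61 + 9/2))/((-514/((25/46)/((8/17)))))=66314474039/275783616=240.46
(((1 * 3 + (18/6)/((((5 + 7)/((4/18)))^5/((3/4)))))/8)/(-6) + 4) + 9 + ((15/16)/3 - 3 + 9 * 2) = 276723454463/9795520512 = 28.25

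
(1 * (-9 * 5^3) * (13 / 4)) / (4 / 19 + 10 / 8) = -92625 / 37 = -2503.38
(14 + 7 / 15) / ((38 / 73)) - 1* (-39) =38071 / 570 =66.79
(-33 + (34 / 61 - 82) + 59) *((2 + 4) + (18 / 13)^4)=-536.44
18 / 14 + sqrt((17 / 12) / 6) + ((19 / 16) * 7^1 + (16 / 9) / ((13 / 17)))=sqrt(34) / 12 + 156239 / 13104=12.41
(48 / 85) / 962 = 24 / 40885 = 0.00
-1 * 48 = -48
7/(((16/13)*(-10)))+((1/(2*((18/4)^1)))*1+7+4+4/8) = 11.04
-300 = -300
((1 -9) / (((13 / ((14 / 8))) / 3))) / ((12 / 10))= -35 / 13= -2.69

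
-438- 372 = -810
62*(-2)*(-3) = 372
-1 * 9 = -9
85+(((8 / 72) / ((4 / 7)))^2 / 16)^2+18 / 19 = 702160155187 / 8169652224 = 85.95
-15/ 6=-5/ 2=-2.50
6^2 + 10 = 46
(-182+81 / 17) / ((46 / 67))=-8777 / 34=-258.15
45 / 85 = 9 / 17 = 0.53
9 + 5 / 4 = 41 / 4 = 10.25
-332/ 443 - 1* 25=-11407/ 443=-25.75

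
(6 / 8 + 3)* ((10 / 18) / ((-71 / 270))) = -1125 / 142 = -7.92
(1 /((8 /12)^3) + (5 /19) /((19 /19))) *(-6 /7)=-237 /76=-3.12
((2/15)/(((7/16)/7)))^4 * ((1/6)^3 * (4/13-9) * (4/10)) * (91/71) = -207355904/485240625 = -0.43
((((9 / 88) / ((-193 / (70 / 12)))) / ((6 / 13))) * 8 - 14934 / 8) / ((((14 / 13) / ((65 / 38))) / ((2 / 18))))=-837231070 / 2541231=-329.46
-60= -60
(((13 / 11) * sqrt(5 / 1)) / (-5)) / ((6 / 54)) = -117 * sqrt(5) / 55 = -4.76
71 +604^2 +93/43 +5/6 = 94141619/258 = 364890.00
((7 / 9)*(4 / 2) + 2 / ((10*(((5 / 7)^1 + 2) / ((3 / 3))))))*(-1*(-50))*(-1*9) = -13930 / 19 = -733.16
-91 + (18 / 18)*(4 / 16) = -363 / 4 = -90.75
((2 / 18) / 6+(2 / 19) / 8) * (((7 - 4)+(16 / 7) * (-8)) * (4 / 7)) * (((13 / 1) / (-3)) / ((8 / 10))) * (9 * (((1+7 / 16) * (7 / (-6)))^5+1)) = -45217395842636875 / 273280313327616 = -165.46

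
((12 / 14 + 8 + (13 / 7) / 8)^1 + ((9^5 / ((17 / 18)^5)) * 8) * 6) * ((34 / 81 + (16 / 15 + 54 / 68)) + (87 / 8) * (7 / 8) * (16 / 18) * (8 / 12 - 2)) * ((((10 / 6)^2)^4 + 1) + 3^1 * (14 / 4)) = -2410844734.92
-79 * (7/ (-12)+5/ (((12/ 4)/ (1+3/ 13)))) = -18091/ 156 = -115.97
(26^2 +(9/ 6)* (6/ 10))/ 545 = 6769/ 5450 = 1.24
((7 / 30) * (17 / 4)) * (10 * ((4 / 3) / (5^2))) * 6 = 238 / 75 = 3.17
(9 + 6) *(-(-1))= 15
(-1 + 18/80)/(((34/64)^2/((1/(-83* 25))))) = 3968/2998375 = 0.00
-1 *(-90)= 90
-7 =-7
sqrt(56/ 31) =2 *sqrt(434)/ 31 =1.34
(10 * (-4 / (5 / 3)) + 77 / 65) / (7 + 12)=-1483 / 1235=-1.20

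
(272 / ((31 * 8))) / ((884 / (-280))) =-140 / 403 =-0.35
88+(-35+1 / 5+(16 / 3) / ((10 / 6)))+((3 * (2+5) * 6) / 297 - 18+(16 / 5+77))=19639 / 165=119.02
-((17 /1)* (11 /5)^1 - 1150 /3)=5189 /15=345.93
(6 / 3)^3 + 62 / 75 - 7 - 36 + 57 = 22.83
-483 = -483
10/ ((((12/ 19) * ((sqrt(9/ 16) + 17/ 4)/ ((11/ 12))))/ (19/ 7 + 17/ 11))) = 779/ 63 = 12.37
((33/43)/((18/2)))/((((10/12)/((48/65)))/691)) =52.21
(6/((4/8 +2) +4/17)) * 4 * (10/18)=4.87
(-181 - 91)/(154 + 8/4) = -68/39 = -1.74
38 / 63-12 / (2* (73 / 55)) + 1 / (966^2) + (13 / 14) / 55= -4871218633 / 1248873780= -3.90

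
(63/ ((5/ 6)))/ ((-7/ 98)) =-1058.40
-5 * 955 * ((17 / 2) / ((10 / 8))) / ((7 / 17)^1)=-551990 / 7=-78855.71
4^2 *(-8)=-128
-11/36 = -0.31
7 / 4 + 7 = 8.75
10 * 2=20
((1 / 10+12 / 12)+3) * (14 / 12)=287 / 60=4.78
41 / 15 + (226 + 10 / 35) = 24047 / 105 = 229.02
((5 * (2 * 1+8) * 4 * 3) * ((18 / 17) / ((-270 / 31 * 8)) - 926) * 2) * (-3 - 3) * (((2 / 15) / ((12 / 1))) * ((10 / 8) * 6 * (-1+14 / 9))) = 47226775 / 153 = 308671.73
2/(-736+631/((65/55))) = -26/2627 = -0.01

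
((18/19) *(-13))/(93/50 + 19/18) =-26325/6232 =-4.22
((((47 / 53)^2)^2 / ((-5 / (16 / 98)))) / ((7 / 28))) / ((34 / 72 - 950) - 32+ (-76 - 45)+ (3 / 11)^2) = 680188493952 / 9283626810861515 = 0.00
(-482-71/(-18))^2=74046025/324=228537.11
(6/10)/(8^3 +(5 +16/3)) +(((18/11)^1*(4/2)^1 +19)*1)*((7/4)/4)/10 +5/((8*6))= 8933569/8273760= 1.08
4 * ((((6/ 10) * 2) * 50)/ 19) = 240/ 19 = 12.63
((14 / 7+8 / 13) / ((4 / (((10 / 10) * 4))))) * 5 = 170 / 13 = 13.08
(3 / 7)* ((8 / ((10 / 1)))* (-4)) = -48 / 35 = -1.37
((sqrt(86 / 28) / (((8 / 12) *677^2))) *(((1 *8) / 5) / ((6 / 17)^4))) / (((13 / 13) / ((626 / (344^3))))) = 26142073 *sqrt(602) / 70525222489774080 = 0.00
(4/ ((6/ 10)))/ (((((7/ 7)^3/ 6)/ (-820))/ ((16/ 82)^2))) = -51200/ 41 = -1248.78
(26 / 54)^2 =0.23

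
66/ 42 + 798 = 799.57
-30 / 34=-15 / 17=-0.88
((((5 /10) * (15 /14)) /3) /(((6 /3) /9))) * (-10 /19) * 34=-3825 /266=-14.38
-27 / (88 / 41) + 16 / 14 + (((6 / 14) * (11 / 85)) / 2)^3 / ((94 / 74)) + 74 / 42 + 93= 27223203710119 / 326710201125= 83.33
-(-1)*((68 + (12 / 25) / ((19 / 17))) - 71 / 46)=1461459 / 21850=66.89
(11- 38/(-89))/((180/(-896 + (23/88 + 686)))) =-2085641/156640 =-13.31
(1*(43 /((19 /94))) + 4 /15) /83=60706 /23655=2.57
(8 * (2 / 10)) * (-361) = -2888 / 5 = -577.60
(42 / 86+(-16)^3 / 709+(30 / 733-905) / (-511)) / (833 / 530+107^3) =-21290666788360 / 7414251699189671763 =-0.00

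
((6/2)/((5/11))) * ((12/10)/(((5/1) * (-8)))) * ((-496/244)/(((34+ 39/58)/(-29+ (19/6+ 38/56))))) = -62686371/214674250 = -0.29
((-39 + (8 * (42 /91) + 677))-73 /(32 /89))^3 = 6076692164472587 /71991296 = 84408706.36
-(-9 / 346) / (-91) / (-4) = 9 / 125944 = 0.00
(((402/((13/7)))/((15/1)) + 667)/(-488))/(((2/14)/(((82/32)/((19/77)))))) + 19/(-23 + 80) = -2926850141/28928640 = -101.17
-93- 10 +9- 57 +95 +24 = -32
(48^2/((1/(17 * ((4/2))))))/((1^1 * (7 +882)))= 78336/889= 88.12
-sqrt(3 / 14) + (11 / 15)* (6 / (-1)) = -22 / 5- sqrt(42) / 14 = -4.86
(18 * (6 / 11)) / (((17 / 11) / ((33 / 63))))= 396 / 119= 3.33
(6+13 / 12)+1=97 / 12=8.08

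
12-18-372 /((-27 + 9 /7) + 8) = 15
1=1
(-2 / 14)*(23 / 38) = -23 / 266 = -0.09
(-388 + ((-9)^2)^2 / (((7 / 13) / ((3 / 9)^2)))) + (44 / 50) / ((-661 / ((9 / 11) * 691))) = 111638459 / 115675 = 965.10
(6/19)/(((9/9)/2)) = 12/19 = 0.63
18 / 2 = 9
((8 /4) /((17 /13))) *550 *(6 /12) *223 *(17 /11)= 144950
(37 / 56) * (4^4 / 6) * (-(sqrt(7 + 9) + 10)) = -1184 / 3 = -394.67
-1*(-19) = 19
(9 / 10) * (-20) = -18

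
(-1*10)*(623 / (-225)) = 1246 / 45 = 27.69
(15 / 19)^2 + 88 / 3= 32443 / 1083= 29.96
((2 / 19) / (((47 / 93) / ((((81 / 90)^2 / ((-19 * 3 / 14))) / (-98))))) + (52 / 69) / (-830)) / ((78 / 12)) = -16499443 / 221061770475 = -0.00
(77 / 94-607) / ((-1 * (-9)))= -56981 / 846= -67.35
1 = 1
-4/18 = -2/9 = -0.22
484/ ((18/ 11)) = 2662/ 9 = 295.78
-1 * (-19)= 19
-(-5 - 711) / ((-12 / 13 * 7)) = -2327 / 21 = -110.81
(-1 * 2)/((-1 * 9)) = 0.22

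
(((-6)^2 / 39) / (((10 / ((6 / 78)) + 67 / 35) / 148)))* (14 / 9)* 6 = 580160 / 60021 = 9.67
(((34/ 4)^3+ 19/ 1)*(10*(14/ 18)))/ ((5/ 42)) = 248185/ 6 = 41364.17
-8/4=-2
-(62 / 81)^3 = -238328 / 531441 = -0.45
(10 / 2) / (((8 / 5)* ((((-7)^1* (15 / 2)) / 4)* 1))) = -5 / 21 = -0.24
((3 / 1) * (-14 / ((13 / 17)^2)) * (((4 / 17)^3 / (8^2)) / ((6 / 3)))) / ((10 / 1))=-21 / 28730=-0.00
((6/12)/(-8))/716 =-1/11456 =-0.00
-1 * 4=-4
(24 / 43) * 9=5.02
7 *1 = 7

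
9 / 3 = 3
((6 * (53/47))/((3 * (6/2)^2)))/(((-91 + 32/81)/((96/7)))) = -91584/2414531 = -0.04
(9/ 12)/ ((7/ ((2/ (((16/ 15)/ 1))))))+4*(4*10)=35885/ 224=160.20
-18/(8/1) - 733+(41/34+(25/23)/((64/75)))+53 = -17010573/25024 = -679.77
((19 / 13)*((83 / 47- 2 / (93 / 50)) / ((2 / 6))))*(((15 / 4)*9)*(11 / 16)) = 85181085 / 1212224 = 70.27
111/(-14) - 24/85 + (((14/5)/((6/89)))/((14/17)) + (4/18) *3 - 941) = -534376/595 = -898.11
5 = 5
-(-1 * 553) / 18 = 553 / 18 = 30.72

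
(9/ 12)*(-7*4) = -21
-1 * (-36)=36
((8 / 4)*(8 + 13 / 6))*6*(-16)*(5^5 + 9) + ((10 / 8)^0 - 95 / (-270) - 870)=-6118436.65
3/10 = 0.30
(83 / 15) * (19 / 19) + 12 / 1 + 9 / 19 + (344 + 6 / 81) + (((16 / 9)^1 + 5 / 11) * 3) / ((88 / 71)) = 912434189 / 2482920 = 367.48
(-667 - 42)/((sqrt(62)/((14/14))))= -709 * sqrt(62)/62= -90.04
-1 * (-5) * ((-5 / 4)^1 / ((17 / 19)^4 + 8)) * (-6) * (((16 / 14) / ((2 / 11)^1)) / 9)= 71676550 / 23647869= 3.03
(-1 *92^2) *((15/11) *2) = -23083.64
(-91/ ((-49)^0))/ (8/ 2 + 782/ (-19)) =1729/ 706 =2.45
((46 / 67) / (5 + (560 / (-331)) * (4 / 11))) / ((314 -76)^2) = 83743 / 30294768910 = 0.00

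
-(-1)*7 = 7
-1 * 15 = -15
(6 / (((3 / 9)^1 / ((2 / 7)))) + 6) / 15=26 / 35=0.74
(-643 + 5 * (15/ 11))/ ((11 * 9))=-6998/ 1089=-6.43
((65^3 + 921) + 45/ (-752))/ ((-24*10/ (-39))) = 2693737111/ 60160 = 44776.22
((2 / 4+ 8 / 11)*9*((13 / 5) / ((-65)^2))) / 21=0.00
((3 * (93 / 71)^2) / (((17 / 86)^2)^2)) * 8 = 11354576582016 / 421029361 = 26968.61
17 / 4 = 4.25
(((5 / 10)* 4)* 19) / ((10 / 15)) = 57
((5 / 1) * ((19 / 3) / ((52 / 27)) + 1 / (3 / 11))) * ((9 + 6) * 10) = 135625 / 26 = 5216.35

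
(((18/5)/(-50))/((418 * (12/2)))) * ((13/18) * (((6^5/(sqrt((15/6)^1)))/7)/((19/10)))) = -8424 * sqrt(10)/3474625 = -0.01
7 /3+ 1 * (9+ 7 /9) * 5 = 461 /9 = 51.22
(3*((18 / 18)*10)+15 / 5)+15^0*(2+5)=40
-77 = -77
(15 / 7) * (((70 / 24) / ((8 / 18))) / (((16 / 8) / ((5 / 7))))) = 1125 / 224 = 5.02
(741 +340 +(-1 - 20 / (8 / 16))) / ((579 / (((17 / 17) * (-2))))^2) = 4160 / 335241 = 0.01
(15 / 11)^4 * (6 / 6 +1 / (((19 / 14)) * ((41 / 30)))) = 5518125 / 1036849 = 5.32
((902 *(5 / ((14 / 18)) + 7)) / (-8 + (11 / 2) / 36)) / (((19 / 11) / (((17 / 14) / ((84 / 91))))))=-1175.55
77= 77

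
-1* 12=-12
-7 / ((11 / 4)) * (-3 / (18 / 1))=14 / 33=0.42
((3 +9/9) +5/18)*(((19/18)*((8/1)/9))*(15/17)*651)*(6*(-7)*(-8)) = 355567520/459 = 774656.91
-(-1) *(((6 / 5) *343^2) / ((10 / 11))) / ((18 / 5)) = 1294139 / 30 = 43137.97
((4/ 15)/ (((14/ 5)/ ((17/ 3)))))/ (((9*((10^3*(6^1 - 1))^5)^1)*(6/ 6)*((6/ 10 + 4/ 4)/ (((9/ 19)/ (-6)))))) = -17/ 17955000000000000000000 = -0.00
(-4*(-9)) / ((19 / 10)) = 360 / 19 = 18.95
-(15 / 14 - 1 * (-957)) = -958.07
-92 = -92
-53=-53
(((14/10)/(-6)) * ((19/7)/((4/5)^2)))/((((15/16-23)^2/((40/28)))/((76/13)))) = -577600/34018257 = -0.02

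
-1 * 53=-53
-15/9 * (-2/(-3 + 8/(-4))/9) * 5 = -10/27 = -0.37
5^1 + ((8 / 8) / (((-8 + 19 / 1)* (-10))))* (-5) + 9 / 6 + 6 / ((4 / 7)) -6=243 / 22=11.05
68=68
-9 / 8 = -1.12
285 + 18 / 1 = 303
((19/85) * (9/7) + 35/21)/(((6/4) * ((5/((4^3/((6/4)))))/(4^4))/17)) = 228589568/4725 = 48378.74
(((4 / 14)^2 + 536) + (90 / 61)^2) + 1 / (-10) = 981218951 / 1823290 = 538.16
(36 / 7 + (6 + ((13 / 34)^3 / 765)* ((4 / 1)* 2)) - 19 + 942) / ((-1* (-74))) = 12288243617 / 973437255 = 12.62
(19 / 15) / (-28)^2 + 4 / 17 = 47363 / 199920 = 0.24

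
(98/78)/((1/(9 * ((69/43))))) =10143/559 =18.14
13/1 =13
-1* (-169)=169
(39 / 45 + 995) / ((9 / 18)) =29876 / 15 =1991.73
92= 92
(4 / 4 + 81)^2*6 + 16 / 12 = 121036 / 3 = 40345.33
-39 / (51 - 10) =-39 / 41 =-0.95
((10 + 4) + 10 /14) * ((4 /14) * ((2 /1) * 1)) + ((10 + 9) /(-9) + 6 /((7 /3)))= 3911 /441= 8.87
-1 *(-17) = 17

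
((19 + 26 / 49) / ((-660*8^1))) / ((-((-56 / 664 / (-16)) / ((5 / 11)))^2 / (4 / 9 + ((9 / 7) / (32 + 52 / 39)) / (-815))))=911703390434 / 74584003725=12.22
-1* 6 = -6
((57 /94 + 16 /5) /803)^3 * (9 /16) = 51531588621 /860122269760336000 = 0.00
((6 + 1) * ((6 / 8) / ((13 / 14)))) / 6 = 0.94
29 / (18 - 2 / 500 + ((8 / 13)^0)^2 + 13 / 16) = 58000 / 39617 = 1.46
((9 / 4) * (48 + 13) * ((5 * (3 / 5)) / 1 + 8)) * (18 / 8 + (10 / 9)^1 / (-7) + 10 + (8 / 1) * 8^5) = 44328497785 / 112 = 395790158.79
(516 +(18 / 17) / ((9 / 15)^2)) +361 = 14959 / 17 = 879.94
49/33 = 1.48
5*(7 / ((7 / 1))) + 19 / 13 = 84 / 13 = 6.46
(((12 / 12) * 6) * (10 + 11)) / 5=126 / 5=25.20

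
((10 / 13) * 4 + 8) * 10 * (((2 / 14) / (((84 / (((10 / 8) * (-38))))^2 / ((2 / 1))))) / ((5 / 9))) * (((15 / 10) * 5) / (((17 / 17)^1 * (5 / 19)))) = 4629825 / 8918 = 519.16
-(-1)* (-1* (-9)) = 9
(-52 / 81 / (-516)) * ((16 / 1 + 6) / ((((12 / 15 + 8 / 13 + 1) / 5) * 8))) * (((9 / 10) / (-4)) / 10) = -1859 / 11665728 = -0.00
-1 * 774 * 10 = -7740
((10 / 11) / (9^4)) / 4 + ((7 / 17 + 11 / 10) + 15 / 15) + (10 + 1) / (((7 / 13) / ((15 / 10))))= 2847437609 / 85883490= 33.15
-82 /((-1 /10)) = 820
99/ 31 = 3.19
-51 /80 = -0.64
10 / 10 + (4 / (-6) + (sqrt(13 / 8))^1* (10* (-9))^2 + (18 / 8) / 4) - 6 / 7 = 13 / 336 + 2025* sqrt(26) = 10325.55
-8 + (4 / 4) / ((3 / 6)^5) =24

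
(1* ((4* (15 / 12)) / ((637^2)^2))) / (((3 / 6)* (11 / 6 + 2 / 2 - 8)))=-60 / 5104102922191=-0.00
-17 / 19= -0.89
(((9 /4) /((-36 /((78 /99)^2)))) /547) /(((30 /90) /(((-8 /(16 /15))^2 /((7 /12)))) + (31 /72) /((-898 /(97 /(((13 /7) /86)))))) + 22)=-443903850 /124231979521639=-0.00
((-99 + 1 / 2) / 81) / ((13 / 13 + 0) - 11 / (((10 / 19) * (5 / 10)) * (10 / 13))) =4925 / 216027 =0.02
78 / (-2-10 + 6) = -13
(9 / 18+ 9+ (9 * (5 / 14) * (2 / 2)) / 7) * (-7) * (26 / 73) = -12688 / 511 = -24.83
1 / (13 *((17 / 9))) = 9 / 221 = 0.04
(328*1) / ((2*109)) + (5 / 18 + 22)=46661 / 1962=23.78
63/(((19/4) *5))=252/95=2.65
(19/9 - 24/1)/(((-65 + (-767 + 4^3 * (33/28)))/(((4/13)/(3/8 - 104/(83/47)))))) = -228914/1504737585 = -0.00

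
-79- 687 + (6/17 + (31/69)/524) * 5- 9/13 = -6112101389/7990476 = -764.92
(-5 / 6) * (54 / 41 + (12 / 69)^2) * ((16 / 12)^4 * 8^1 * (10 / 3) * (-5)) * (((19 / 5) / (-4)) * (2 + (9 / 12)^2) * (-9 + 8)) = 444174400 / 385641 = 1151.78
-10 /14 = -5 /7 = -0.71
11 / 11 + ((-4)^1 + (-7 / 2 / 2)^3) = -535 / 64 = -8.36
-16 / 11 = -1.45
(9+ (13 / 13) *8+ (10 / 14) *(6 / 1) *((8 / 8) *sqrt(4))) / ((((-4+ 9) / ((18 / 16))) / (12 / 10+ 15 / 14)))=256149 / 19600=13.07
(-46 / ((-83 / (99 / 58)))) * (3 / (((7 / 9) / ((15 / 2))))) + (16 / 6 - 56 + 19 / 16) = -20040607 / 808752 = -24.78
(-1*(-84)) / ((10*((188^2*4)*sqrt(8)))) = 21*sqrt(2) / 1413760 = 0.00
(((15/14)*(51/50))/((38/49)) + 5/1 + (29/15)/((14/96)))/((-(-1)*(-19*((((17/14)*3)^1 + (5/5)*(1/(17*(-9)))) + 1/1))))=-3201525/14340364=-0.22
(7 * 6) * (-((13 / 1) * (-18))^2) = -2299752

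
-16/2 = -8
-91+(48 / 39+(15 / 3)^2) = -64.77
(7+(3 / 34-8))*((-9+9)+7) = -217 / 34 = -6.38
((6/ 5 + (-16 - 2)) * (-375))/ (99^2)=700/ 1089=0.64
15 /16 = 0.94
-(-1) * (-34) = -34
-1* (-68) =68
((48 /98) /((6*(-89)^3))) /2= -0.00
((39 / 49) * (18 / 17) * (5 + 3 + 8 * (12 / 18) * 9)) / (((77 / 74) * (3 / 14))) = 277056 / 1309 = 211.65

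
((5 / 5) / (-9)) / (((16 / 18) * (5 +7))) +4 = 383 / 96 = 3.99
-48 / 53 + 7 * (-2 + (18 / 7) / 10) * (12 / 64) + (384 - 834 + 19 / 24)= -5754547 / 12720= -452.40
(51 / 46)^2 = 2601 / 2116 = 1.23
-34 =-34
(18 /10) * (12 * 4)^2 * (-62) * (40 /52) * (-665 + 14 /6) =131068534.15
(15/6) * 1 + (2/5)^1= 29/10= 2.90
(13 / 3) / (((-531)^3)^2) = 0.00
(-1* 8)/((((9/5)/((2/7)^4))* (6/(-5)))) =1600/64827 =0.02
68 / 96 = 17 / 24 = 0.71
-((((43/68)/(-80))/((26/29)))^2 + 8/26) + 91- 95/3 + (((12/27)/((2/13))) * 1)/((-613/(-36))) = 2177774302168849/36789698150400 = 59.20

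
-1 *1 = -1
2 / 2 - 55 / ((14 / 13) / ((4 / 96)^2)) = 7349 / 8064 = 0.91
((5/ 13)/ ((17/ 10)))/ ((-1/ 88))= -4400/ 221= -19.91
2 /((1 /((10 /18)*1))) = 10 /9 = 1.11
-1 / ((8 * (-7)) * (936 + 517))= 0.00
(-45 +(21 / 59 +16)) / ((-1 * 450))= 169 / 2655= 0.06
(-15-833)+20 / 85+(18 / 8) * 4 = -14259 / 17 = -838.76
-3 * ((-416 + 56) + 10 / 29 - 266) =54432 / 29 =1876.97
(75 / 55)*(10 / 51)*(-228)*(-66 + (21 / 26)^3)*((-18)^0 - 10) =-14758432875 / 410839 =-35922.67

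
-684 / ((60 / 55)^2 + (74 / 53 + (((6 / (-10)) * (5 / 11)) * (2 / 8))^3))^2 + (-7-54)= -22256766242437645 / 136308263562769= -163.28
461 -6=455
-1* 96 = -96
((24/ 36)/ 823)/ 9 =2/ 22221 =0.00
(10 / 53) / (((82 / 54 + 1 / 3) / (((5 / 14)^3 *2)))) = 675 / 72716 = 0.01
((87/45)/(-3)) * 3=-29/15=-1.93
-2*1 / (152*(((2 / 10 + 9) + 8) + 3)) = -5 / 7676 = -0.00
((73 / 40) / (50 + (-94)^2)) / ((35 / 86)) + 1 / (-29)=-6129169 / 180385800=-0.03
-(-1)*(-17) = -17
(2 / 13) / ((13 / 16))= 32 / 169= 0.19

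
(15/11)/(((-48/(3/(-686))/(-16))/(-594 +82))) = 3840/3773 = 1.02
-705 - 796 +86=-1415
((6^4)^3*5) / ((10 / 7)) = 7618738176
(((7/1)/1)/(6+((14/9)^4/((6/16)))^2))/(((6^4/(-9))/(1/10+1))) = -3314597517/15484003602880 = -0.00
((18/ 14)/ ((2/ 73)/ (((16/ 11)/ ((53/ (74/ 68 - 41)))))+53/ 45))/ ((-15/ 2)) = -0.15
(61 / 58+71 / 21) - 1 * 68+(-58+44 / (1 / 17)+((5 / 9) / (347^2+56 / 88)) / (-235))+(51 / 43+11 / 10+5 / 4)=30809012527300997 / 48905622457020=629.97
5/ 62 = 0.08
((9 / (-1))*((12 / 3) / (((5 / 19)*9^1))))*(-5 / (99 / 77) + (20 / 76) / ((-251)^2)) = 33516496 / 567009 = 59.11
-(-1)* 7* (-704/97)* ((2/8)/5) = -1232/485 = -2.54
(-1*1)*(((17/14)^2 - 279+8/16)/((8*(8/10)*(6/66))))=2986335/6272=476.14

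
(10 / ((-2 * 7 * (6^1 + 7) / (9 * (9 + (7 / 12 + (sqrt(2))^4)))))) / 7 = -2445 / 2548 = -0.96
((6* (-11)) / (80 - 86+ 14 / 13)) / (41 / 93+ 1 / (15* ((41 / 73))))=2726295 / 113792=23.96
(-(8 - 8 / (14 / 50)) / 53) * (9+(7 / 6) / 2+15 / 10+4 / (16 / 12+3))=22476 / 4823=4.66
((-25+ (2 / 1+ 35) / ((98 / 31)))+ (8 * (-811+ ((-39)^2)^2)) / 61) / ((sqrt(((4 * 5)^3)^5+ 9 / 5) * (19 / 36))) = 32634403866 * sqrt(819200000000000000045) / 9304637440000000000511119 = 0.00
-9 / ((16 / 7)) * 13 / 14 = -117 / 32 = -3.66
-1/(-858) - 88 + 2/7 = -526805/6006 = -87.71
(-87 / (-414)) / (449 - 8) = 29 / 60858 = 0.00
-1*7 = -7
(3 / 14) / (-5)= -3 / 70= -0.04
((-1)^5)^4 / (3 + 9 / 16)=16 / 57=0.28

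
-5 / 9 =-0.56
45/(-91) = -45/91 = -0.49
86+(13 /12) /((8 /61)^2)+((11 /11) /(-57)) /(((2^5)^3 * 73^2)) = 1482910805887 /9953378304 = 148.99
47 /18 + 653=11801 /18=655.61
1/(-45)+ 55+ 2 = 2564/45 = 56.98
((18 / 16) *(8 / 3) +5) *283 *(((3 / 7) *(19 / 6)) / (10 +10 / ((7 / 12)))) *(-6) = -3396 / 5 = -679.20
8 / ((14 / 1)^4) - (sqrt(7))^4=-235297 / 4802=-49.00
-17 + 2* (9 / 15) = -79 / 5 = -15.80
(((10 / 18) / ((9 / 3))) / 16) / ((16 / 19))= 95 / 6912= 0.01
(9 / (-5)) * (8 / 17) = -72 / 85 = -0.85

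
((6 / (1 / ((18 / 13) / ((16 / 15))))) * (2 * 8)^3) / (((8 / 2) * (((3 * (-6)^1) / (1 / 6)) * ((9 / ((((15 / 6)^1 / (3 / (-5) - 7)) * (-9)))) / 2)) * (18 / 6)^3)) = -4000 / 2223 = -1.80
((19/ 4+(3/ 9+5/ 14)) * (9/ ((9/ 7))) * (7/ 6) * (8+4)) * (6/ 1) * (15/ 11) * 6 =287910/ 11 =26173.64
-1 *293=-293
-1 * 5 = -5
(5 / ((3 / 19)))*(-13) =-411.67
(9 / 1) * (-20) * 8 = -1440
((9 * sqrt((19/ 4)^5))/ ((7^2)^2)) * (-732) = -594567 * sqrt(19)/ 19208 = -134.93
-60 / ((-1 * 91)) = 60 / 91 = 0.66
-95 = -95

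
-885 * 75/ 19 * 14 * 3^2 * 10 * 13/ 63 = -17257500/ 19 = -908289.47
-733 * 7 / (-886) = 5131 / 886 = 5.79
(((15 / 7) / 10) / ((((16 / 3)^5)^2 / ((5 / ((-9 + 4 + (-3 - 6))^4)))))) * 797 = 705930795 / 591343741696999424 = 0.00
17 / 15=1.13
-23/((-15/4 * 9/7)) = 644/135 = 4.77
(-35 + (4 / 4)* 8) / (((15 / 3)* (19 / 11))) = -297 / 95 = -3.13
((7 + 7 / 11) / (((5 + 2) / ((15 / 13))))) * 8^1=1440 / 143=10.07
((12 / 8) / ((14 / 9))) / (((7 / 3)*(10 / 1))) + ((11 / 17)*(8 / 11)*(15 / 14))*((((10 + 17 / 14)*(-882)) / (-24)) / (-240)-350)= -23629887 / 133280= -177.30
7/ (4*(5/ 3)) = 21/ 20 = 1.05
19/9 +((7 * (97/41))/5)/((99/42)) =71363/20295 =3.52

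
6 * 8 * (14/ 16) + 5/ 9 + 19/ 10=4001/ 90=44.46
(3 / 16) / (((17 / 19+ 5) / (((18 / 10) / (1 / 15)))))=1539 / 1792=0.86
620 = 620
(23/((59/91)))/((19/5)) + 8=19433/1121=17.34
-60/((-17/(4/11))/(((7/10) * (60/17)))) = 10080/3179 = 3.17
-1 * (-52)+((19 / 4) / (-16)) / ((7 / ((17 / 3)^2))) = 204173 / 4032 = 50.64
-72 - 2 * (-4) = -64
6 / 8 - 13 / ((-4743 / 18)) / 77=0.75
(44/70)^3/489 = 0.00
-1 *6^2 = -36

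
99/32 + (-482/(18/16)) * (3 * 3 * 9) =-1110429/32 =-34700.91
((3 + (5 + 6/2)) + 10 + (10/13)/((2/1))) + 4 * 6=590/13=45.38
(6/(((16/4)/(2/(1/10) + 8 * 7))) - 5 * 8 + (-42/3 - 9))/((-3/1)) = -17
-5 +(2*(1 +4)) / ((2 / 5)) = 20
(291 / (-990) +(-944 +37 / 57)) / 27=-5916653 / 169290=-34.95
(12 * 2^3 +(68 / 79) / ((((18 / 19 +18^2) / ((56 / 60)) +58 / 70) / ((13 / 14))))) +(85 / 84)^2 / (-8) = 1908115796551 / 19902266496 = 95.87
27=27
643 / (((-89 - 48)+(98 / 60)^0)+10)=-643 / 126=-5.10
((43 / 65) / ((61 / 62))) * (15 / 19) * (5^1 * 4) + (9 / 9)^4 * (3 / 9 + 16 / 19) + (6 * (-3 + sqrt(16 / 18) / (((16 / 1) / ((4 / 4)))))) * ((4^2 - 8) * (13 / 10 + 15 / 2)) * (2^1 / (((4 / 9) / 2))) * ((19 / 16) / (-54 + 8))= 1591711723 / 5198115 - 1881 * sqrt(2) / 460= 300.43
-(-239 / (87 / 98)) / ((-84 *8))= -1673 / 4176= -0.40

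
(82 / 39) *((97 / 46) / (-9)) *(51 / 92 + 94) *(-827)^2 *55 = -1301363526180685 / 742716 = -1752168428.01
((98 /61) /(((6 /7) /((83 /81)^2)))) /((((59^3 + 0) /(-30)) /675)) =-590731750 /3044332917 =-0.19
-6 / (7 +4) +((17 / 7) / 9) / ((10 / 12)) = -256 / 1155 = -0.22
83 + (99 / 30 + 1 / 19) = 16407 / 190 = 86.35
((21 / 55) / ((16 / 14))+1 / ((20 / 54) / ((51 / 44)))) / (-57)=-127 / 2090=-0.06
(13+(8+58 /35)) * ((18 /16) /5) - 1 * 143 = -193063 /1400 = -137.90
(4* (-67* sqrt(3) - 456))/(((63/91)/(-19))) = 66196* sqrt(3)/9 + 150176/3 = 62798.09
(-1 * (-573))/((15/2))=382/5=76.40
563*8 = 4504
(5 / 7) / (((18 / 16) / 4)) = 160 / 63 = 2.54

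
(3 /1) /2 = 3 /2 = 1.50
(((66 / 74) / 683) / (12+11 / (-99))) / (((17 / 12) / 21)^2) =18860688 / 781455133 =0.02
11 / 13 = 0.85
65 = 65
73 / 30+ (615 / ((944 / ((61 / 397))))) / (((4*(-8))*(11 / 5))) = 4812205639 / 1978775040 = 2.43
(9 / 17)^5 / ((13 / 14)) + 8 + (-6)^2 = 812984890 / 18458141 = 44.04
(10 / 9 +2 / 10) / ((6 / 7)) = 413 / 270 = 1.53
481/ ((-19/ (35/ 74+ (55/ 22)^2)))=-12935/ 76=-170.20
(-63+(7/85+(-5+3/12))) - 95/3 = -101321/1020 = -99.33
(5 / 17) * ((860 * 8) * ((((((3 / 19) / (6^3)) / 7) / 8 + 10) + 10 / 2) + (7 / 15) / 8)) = 1240109035 / 40698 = 30471.01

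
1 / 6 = 0.17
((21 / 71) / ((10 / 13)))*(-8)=-1092 / 355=-3.08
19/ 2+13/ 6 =35/ 3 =11.67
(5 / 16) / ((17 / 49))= 245 / 272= 0.90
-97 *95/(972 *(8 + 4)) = -9215/11664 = -0.79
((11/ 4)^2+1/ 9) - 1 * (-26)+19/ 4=5533/ 144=38.42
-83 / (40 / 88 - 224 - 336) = 913 / 6155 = 0.15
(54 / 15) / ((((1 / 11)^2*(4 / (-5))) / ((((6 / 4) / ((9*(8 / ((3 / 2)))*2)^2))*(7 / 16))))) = -2541 / 65536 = -0.04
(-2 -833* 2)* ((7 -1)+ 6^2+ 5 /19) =-70494.95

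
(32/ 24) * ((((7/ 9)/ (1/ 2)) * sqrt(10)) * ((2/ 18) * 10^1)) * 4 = 2240 * sqrt(10)/ 243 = 29.15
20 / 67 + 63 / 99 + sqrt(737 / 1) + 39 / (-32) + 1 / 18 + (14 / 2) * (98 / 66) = 2157713 / 212256 + sqrt(737) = 37.31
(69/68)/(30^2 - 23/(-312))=5382/4773991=0.00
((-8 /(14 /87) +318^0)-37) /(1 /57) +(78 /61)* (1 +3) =-2084016 /427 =-4880.60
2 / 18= 1 / 9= 0.11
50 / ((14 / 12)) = 300 / 7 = 42.86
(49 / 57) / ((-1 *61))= -49 / 3477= -0.01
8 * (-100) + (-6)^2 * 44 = 784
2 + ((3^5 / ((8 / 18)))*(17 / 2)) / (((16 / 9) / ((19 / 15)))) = 2120483 / 640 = 3313.25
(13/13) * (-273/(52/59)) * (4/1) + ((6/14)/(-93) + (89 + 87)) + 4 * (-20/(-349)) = -80487168/75733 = -1062.78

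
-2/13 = -0.15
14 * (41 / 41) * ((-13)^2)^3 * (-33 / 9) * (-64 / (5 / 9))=142719088512 / 5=28543817702.40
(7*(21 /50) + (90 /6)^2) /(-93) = -3799 /1550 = -2.45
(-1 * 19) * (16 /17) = -304 /17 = -17.88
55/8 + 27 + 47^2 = 17943/8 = 2242.88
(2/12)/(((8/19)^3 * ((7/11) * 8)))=75449/172032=0.44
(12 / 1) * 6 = 72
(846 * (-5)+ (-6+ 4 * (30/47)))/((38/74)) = -7361964/893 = -8244.08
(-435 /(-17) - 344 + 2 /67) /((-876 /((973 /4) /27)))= 4356121 /1330352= 3.27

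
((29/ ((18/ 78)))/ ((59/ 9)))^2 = 1279161/ 3481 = 367.47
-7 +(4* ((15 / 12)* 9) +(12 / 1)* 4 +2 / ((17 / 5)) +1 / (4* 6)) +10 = 96.63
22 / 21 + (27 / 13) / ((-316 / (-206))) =103589 / 43134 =2.40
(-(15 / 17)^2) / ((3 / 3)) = -225 / 289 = -0.78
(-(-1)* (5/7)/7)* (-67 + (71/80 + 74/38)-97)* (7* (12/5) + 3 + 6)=-424.29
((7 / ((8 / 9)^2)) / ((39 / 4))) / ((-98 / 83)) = -0.77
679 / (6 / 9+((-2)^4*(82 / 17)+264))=34629 / 17434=1.99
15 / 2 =7.50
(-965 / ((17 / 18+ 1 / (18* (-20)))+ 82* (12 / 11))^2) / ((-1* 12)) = 140118000 / 14237978329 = 0.01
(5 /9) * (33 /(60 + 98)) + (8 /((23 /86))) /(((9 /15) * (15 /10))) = 1090835 /32706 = 33.35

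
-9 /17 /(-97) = 9 /1649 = 0.01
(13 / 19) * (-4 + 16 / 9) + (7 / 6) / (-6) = -391 / 228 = -1.71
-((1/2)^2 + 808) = -3233/4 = -808.25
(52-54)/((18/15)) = -5/3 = -1.67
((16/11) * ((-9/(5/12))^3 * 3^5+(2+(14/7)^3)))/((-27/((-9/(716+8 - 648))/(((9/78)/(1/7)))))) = -31835311664/1645875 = -19342.48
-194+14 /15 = -2896 /15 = -193.07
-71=-71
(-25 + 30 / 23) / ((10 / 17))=-1853 / 46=-40.28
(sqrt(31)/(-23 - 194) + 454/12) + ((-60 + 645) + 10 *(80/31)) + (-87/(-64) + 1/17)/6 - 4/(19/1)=2494114139/3844992 - sqrt(31)/217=648.64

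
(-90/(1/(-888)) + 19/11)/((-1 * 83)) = -962.91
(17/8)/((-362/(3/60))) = -17/57920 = -0.00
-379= -379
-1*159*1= -159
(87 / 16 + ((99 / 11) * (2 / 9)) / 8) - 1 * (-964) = 969.69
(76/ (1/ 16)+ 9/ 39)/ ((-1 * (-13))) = 15811/ 169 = 93.56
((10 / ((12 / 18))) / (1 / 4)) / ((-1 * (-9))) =20 / 3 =6.67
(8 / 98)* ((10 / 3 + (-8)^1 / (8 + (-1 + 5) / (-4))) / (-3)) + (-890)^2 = 2445212516 / 3087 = 792099.94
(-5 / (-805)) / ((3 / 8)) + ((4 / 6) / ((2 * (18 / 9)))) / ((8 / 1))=289 / 7728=0.04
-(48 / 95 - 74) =6982 / 95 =73.49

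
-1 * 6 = -6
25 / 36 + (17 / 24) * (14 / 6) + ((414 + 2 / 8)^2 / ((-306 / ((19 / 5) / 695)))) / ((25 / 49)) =-1557831719 / 425340000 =-3.66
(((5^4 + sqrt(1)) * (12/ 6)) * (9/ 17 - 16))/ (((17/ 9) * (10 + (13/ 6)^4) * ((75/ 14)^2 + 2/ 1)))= -752772351744/ 72201406673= -10.43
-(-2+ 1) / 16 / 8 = 1 / 128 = 0.01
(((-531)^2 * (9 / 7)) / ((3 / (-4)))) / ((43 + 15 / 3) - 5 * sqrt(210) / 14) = -108273024 / 10627 - 5639220 * sqrt(210) / 74389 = -11287.03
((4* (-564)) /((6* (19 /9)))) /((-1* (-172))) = -846 /817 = -1.04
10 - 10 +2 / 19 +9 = 173 / 19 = 9.11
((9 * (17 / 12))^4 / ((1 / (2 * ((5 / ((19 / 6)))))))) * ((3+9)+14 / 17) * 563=366317726265 / 608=602496260.30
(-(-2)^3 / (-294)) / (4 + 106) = -2 / 8085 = -0.00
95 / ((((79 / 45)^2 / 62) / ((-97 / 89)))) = -1156943250 / 555449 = -2082.90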